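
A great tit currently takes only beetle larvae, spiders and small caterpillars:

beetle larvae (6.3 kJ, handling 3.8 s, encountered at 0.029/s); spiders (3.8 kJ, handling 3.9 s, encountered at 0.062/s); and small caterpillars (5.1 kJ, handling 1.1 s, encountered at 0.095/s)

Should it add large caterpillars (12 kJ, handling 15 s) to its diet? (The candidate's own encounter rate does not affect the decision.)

Yes

Intake rate on the current diet: R = (0.029×6.3 + 0.062×3.8 + 0.095×5.1) / (1 + 0.029×3.8 + 0.062×3.9 + 0.095×1.1) = 0.9028/1.457 = 0.6198 kJ/s.
Profitability of large caterpillars: 12/15 = 0.8 kJ/s.
Since 0.8 > R, including large caterpillars increases the long-run rate.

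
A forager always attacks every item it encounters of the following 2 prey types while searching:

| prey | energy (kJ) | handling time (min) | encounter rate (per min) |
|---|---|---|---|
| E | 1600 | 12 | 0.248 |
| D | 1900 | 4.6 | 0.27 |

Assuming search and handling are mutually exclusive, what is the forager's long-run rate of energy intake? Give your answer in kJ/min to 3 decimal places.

174.358 kJ/min

R = Σλ_iE_i / (1 + Σλ_ih_i)
Numerator: 0.248×1600 + 0.27×1900 = 909.8
Denominator: 1 + 0.248×12 + 0.27×4.6 = 5.218
R = 909.8/5.218 = 174.4 kJ/min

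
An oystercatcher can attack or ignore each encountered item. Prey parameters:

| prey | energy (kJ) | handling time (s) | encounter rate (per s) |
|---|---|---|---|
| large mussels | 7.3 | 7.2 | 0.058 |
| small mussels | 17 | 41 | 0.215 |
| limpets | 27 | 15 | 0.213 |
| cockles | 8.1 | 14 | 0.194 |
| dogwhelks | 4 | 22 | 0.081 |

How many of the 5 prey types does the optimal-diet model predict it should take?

1

Rank by E/h (kJ/s): limpets 1.8, large mussels 1.01, cockles 0.579, small mussels 0.415, dogwhelks 0.182. Include each in turn until the next type's E/h falls below the running intake rate.
Rate on top 1: 1.371. large mussels: 1.01 < 1.371 → exclude; stop.
Optimal diet: limpets — 1 of 5 types.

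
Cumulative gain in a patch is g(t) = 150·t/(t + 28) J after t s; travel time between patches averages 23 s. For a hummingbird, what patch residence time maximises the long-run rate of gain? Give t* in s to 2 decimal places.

25.38 s

Optimal t* satisfies g'(t*) = g(t*)/(T + t*).
g'(t) = 150·28/(t + 28)². Setting 150·28/(t+28)² = 150t/[(t+28)(23+t)] gives 28(23+t) = t(t+28), so t² = 28×23 = 644.
t* = √644 = 25.38 s.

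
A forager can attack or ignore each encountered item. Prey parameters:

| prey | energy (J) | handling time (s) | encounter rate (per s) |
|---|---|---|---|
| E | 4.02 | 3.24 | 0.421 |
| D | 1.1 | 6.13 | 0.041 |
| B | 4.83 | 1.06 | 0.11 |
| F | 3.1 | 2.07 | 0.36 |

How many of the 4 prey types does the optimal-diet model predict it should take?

3

E/h in descending order: B 4.56, F 1.5, E 1.24, D 0.179 J/s. The optimal diet is the largest prefix of this list for which every included type satisfies E_i/h_i > R on the types above it.
Rate on top 1: 0.4758. F: 1.5 > 0.4758 → include.
Rate on top 2: 0.8848. E: 1.24 > 0.8848 → include.
Rate on top 3: 1.035. D: 0.179 < 1.035 → exclude; stop.
Optimal diet: B, F, E — 3 of 4 types.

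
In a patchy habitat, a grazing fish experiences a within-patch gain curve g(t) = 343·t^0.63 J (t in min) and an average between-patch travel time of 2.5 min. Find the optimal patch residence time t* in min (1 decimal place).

4.3 min

Optimal t* satisfies g'(t*) = g(t*)/(T + t*).
g'(t) = 0.63·343·t^-0.37. Setting 0.63·343·t^-0.37 = 343·t^0.63/(2.5+t) gives 0.63(2.5+t) = t, so 0.37·t = 0.63×2.5.
t* = 0.63×2.5/0.37 = 4.257 min.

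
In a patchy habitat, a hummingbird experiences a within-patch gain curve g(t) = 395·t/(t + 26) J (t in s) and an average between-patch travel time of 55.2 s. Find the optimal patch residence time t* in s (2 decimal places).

37.88 s

By the marginal value theorem, leave when the instantaneous gain rate g'(t) equals the habitat-wide average g(t)/(T + t).
g'(t) = 395·26/(t + 26)². Setting 395·26/(t+26)² = 395t/[(t+26)(55.2+t)] gives 26(55.2+t) = t(t+26), so t² = 26×55.2 = 1435.
t* = √1435 = 37.88 s.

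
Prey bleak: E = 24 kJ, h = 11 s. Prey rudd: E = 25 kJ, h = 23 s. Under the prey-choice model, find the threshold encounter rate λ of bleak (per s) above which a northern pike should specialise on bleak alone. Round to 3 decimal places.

0.090 per s

At the threshold, the rate on bleak alone equals the profitability of rudd: λ·24/(1 + λ·11) = 25/23 = 1.087.
Rearranging, λ(24 − 1.087×11) = 1.087, so λ = 1.087/12.04 = 0.09025 per s.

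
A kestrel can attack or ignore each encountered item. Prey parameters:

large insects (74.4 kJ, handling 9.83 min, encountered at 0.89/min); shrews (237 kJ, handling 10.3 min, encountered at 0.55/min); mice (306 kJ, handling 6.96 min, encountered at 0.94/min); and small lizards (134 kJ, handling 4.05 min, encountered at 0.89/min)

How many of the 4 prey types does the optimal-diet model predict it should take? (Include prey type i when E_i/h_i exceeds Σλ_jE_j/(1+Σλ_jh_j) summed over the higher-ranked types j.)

Rank by E/h (kJ/min): mice 44, small lizards 33.1, shrews 23, large insects 7.57. Include each in turn until the next type's E/h falls below the running intake rate.
Rate on top 1: 38.14. small lizards: 33.1 < 38.14 → exclude; stop.
Optimal diet: mice — 1 of 4 types.

1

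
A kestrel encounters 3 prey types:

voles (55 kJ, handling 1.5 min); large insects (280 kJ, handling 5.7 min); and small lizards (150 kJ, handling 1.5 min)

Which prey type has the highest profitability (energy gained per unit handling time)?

In descending order of E/h:
small lizards: 150/1.5 = 100 kJ/min
large insects: 280/5.7 = 49.1 kJ/min
voles: 55/1.5 = 36.7 kJ/min

small lizards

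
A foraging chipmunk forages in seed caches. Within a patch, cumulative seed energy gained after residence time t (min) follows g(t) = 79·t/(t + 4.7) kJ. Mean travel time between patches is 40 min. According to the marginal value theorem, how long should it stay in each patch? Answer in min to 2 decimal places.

By the marginal value theorem, leave when the instantaneous gain rate g'(t) equals the habitat-wide average g(t)/(T + t).
g'(t) = 79·4.7/(t + 4.7)². Setting 79·4.7/(t+4.7)² = 79t/[(t+4.7)(40+t)] gives 4.7(40+t) = t(t+4.7), so t² = 4.7×40 = 188.
t* = √188 = 13.71 min.

13.71 min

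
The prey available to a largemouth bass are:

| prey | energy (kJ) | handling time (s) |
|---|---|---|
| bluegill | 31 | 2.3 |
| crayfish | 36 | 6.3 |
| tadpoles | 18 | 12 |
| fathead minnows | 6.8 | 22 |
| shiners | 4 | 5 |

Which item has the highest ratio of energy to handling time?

bluegill

In descending order of E/h:
bluegill: 31/2.3 = 13.5 kJ/s
crayfish: 36/6.3 = 5.71 kJ/s
tadpoles: 18/12 = 1.5 kJ/s
shiners: 4/5 = 0.8 kJ/s
fathead minnows: 6.8/22 = 0.309 kJ/s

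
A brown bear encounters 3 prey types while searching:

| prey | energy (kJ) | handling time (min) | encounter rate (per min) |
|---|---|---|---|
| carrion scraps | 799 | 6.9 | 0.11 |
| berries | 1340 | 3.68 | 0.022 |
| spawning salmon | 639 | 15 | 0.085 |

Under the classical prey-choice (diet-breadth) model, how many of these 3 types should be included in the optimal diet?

2

Rank by E/h (kJ/min): berries 364, carrion scraps 116, spawning salmon 42.6. Include each in turn until the next type's E/h falls below the running intake rate.
Rate on top 1: 27.27. carrion scraps: 116 > 27.27 → include.
Rate on top 2: 63.79. spawning salmon: 42.6 < 63.79 → exclude; stop.
Optimal diet: berries, carrion scraps — 2 of 3 types.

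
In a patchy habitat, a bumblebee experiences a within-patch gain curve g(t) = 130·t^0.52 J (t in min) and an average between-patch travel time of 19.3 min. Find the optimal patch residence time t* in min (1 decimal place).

By the marginal value theorem, leave when the instantaneous gain rate g'(t) equals the habitat-wide average g(t)/(T + t).
g'(t) = 0.52·130·t^-0.48. Setting 0.52·130·t^-0.48 = 130·t^0.52/(19.3+t) gives 0.52(19.3+t) = t, so 0.48·t = 0.52×19.3.
t* = 0.52×19.3/0.48 = 20.91 min.

20.9 min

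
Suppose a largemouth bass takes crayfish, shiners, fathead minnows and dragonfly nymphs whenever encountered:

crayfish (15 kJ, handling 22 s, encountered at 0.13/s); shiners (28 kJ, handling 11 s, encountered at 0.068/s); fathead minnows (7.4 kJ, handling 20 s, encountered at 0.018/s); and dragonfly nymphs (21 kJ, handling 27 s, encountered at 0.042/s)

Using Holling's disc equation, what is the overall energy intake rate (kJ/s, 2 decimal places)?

R = (0.13×15 + 0.068×28 + 0.018×7.4 + 0.042×21) / (1 + 0.13×22 + 0.068×11 + 0.018×20 + 0.042×27) = 4.869/6.102 = 0.798 kJ/s.

0.80 kJ/s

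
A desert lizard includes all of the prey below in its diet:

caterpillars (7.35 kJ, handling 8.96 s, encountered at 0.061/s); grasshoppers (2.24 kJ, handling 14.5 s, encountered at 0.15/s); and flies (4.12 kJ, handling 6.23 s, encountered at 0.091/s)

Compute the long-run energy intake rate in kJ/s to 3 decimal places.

Energy encountered per unit search time: 0.061×7.35 + 0.15×2.24 + 0.091×4.12 = 1.159 kJ/s.
Handling time per unit search time: 0.061×8.96 + 0.15×14.5 + 0.091×6.23 = 3.288.
Rate = 1.159/(1 + 3.288) = 0.2703 kJ/s.

0.270 kJ/s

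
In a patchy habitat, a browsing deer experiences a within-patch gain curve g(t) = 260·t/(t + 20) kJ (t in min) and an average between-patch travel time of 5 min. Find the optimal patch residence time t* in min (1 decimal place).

10.0 min

Maximise g(t)/(T+t): set derivative to zero → g'(t)(T+t) = g(t).
g'(t) = 260·20/(t + 20)². Setting 260·20/(t+20)² = 260t/[(t+20)(5+t)] gives 20(5+t) = t(t+20), so t² = 20×5 = 100.
t* = √100 = 10 min.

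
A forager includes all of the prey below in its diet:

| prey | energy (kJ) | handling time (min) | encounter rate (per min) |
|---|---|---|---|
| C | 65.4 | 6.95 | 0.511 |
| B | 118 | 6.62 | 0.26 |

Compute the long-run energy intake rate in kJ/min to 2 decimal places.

10.22 kJ/min

R = Σλ_iE_i / (1 + Σλ_ih_i)
Numerator: 0.511×65.4 + 0.26×118 = 64.1
Denominator: 1 + 0.511×6.95 + 0.26×6.62 = 6.273
R = 64.1/6.273 = 10.22 kJ/min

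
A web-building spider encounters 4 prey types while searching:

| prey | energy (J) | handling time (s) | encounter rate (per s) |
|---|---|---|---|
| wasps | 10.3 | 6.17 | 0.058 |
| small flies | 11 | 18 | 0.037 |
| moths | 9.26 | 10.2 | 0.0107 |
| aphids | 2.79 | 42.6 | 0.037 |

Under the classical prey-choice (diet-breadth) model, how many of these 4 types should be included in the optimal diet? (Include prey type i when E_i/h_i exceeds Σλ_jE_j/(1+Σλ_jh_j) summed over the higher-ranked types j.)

E/h in descending order: wasps 1.67, moths 0.908, small flies 0.611, aphids 0.0655 J/s. The optimal diet is the largest prefix of this list for which every included type satisfies E_i/h_i > R on the types above it.
Rate on top 1: 0.44. moths: 0.908 > 0.44 → include.
Rate on top 2: 0.4748. small flies: 0.611 > 0.4748 → include.
Rate on top 3: 0.5173. aphids: 0.0655 < 0.5173 → exclude; stop.
Optimal diet: wasps, moths, small flies — 3 of 4 types.

3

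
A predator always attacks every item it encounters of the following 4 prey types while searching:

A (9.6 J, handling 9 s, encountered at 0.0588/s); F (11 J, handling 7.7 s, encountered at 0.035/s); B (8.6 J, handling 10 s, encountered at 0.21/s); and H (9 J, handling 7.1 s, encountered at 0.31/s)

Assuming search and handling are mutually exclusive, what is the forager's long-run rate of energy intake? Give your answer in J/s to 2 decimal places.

R = (0.0588×9.6 + 0.035×11 + 0.21×8.6 + 0.31×9) / (1 + 0.0588×9 + 0.035×7.7 + 0.21×10 + 0.31×7.1) = 5.545/6.1 = 0.9091 J/s.

0.91 J/s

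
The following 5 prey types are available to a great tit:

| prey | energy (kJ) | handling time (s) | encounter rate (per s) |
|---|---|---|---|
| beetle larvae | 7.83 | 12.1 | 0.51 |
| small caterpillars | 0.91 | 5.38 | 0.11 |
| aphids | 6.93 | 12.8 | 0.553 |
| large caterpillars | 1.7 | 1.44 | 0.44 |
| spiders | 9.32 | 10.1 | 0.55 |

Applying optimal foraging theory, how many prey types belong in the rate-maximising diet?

E/h in descending order: large caterpillars 1.18, spiders 0.923, beetle larvae 0.647, aphids 0.541, small caterpillars 0.169 kJ/s. The optimal diet is the largest prefix of this list for which every included type satisfies E_i/h_i > R on the types above it.
Rate on top 1: 0.4579. spiders: 0.923 > 0.4579 → include.
Rate on top 2: 0.8171. beetle larvae: 0.647 < 0.8171 → exclude; stop.
Optimal diet: large caterpillars, spiders — 2 of 5 types.

2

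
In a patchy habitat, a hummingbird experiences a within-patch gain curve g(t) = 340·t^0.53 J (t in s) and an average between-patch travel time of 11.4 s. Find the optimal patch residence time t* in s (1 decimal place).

12.9 s

By the marginal value theorem, leave when the instantaneous gain rate g'(t) equals the habitat-wide average g(t)/(T + t).
g'(t) = 0.53·340·t^-0.47. Setting 0.53·340·t^-0.47 = 340·t^0.53/(11.4+t) gives 0.53(11.4+t) = t, so 0.47·t = 0.53×11.4.
t* = 0.53×11.4/0.47 = 12.86 s.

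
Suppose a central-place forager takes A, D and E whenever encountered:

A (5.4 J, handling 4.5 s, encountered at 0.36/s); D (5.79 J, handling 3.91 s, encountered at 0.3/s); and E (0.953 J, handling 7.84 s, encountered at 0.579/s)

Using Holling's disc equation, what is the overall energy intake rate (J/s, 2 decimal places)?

Energy encountered per unit search time: 0.36×5.4 + 0.3×5.79 + 0.579×0.953 = 4.233 J/s.
Handling time per unit search time: 0.36×4.5 + 0.3×3.91 + 0.579×7.84 = 7.332.
Rate = 4.233/(1 + 7.332) = 0.508 J/s.

0.51 J/s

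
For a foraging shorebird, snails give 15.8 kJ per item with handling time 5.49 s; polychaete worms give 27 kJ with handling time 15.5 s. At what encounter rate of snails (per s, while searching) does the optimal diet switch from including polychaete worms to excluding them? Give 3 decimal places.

The zero-one rule: include polychaete worms iff E₂/h₂ > λE₁/(1+λh₁). Equality gives the switch point.
λE₁h₂ = E₂ + λE₂h₁ ⇒ λ = E₂/(E₁h₂ − E₂h₁) = 27/(244.9 − 148.2) = 0.2793 per s.

0.279 per s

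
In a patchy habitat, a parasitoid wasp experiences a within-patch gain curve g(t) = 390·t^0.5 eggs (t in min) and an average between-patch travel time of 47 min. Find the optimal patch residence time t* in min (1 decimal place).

47.0 min

By the marginal value theorem, leave when the instantaneous gain rate g'(t) equals the habitat-wide average g(t)/(T + t).
g'(t) = 0.5·390·t^-0.5. Setting 0.5·390·t^-0.5 = 390·t^0.5/(47+t) gives 0.5(47+t) = t, so 0.50·t = 0.5×47.
t* = 0.5×47/0.50 = 47 min.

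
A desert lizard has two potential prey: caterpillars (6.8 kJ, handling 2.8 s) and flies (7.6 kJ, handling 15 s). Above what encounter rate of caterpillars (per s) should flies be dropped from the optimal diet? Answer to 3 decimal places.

0.094 per s

The zero-one rule: include flies iff E₂/h₂ > λE₁/(1+λh₁). Equality gives the switch point.
λE₁h₂ = E₂ + λE₂h₁ ⇒ λ = E₂/(E₁h₂ − E₂h₁) = 7.6/(102 − 21.28) = 0.09415 per s.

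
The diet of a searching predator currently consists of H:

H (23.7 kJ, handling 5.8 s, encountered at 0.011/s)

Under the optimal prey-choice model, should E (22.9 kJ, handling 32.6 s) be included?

On H alone, R = ΣλE/(1+Σλh) = 0.2607/1.064 = 0.2451 kJ/s.
Profitability of E: 22.9/32.6 = 0.7025 kJ/s.
Since 0.7025 > R, including E increases the long-run rate.

Yes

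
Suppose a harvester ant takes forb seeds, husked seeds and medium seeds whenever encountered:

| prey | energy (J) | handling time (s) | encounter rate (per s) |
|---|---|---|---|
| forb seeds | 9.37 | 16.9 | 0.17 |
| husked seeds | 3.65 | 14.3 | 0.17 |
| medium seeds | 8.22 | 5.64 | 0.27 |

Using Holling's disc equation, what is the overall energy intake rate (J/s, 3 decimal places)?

0.566 J/s

R = (0.17×9.37 + 0.17×3.65 + 0.27×8.22) / (1 + 0.17×16.9 + 0.17×14.3 + 0.27×5.64) = 4.433/7.827 = 0.5664 J/s.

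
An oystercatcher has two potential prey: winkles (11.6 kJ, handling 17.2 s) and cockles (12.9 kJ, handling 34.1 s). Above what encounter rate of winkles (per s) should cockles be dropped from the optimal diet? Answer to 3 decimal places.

0.074 per s

The zero-one rule: include cockles iff E₂/h₂ > λE₁/(1+λh₁). Equality gives the switch point.
λE₁h₂ = E₂ + λE₂h₁ ⇒ λ = E₂/(E₁h₂ − E₂h₁) = 12.9/(395.6 − 221.9) = 0.07427 per s.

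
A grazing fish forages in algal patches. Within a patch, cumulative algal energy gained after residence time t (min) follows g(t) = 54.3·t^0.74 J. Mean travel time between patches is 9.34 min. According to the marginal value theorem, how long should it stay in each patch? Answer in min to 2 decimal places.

26.58 min

Optimal t* satisfies g'(t*) = g(t*)/(T + t*).
g'(t) = 0.74·54.3·t^-0.26. Setting 0.74·54.3·t^-0.26 = 54.3·t^0.74/(9.34+t) gives 0.74(9.34+t) = t, so 0.26·t = 0.74×9.34.
t* = 0.74×9.34/0.26 = 26.58 min.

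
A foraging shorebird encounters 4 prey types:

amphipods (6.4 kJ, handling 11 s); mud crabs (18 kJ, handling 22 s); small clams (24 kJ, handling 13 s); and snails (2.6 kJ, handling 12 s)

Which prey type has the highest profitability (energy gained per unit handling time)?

Profitability E/h (kJ/s): amphipods = 6.4/11 = 0.582, mud crabs = 18/22 = 0.818, small clams = 24/13 = 1.85, snails = 2.6/12 = 0.217.
Ranked: small clams > mud crabs > amphipods > snails.

small clams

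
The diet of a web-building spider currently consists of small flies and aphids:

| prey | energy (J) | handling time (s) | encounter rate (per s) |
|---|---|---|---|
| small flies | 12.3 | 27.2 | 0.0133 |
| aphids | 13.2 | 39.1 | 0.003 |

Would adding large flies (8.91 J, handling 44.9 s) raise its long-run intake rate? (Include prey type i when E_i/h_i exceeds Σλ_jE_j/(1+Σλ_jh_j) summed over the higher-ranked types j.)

Intake rate on the current diet: R = (0.0133×12.3 + 0.003×13.2) / (1 + 0.0133×27.2 + 0.003×39.1) = 0.2032/1.479 = 0.1374 J/s.
Profitability of large flies: 8.91/44.9 = 0.1984 J/s.
Since 0.1984 > R, including large flies increases the long-run rate.

Yes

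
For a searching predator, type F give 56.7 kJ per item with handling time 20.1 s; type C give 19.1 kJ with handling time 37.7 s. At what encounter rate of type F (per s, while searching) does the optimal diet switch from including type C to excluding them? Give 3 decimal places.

The zero-one rule: include type C iff E₂/h₂ > λE₁/(1+λh₁). Equality gives the switch point.
λE₁h₂ = E₂ + λE₂h₁ ⇒ λ = E₂/(E₁h₂ − E₂h₁) = 19.1/(2138 − 383.9) = 0.01089 per s.

0.011 per s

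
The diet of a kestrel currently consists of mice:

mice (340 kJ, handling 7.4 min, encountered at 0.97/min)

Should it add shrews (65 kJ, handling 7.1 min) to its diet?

No

Intake rate on the current diet: R = (0.97×340) / (1 + 0.97×7.4) = 329.8/8.178 = 40.33 kJ/min.
shrews: E/h = 65/7.1 = 9.155 kJ/min.
9.155 < 40.33, so adding shrews would lower the average — exclude it.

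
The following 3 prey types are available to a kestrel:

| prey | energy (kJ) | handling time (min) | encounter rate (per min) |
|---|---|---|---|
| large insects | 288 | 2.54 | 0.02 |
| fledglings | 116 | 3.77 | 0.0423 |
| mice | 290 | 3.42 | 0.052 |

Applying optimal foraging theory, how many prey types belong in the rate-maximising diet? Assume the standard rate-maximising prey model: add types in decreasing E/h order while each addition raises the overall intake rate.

3

Rank by E/h (kJ/min): large insects 113, mice 84.8, fledglings 30.8. Include each in turn until the next type's E/h falls below the running intake rate.
Rate on top 1: 5.482. mice: 84.8 > 5.482 → include.
Rate on top 2: 16.96. fledglings: 30.8 > 16.96 → include.
Optimal diet: large insects, mice, fledglings — 3 of 3 types.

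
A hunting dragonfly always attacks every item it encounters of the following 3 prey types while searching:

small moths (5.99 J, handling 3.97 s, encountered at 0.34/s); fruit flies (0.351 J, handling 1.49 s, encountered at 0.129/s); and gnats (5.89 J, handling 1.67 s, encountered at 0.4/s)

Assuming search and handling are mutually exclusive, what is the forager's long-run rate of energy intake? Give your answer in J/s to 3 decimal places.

R = (0.34×5.99 + 0.129×0.351 + 0.4×5.89) / (1 + 0.34×3.97 + 0.129×1.49 + 0.4×1.67) = 4.438/3.21 = 1.383 J/s.

1.383 J/s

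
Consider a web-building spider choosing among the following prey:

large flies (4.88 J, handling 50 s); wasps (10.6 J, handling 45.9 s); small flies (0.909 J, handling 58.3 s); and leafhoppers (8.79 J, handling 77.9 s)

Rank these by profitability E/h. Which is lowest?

Profitability E/h (J/s): large flies = 4.88/50 = 0.0976, wasps = 10.6/45.9 = 0.231, small flies = 0.909/58.3 = 0.0156, leafhoppers = 8.79/77.9 = 0.113.
Ranked: wasps > leafhoppers > large flies > small flies.

small flies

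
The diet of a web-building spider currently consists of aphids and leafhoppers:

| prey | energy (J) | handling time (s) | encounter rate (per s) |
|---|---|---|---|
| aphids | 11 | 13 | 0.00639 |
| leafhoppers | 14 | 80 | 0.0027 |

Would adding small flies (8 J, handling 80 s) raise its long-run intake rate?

Yes

On aphids and leafhoppers alone, R = ΣλE/(1+Σλh) = 0.1081/1.299 = 0.08321 J/s.
small flies: E/h = 8/80 = 0.1 J/s.
0.1 > 0.08321, so adding small flies raises the average — include it.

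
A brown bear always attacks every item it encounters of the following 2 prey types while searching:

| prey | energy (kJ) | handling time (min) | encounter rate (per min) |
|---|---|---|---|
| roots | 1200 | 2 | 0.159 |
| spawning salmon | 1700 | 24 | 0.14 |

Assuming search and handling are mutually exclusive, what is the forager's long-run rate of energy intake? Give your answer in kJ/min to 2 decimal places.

R = Σλ_iE_i / (1 + Σλ_ih_i)
Numerator: 0.159×1200 + 0.14×1700 = 428.8
Denominator: 1 + 0.159×2 + 0.14×24 = 4.678
R = 428.8/4.678 = 91.66 kJ/min

91.66 kJ/min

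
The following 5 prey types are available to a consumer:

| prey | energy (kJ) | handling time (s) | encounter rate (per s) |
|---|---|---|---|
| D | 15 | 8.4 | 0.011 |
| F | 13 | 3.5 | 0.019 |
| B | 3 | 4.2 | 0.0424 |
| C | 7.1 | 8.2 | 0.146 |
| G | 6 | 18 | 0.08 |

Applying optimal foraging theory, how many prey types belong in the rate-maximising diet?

4

E/h in descending order: F 3.71, D 1.79, C 0.866, B 0.714, G 0.333 kJ/s. The optimal diet is the largest prefix of this list for which every included type satisfies E_i/h_i > R on the types above it.
Rate on top 1: 0.2316. D: 1.79 > 0.2316 → include.
Rate on top 2: 0.3555. C: 0.866 > 0.3555 → include.
Rate on top 3: 0.6148. B: 0.714 > 0.6148 → include.
Rate on top 4: 0.6218. G: 0.333 < 0.6218 → exclude; stop.
Optimal diet: F, D, C, B — 4 of 5 types.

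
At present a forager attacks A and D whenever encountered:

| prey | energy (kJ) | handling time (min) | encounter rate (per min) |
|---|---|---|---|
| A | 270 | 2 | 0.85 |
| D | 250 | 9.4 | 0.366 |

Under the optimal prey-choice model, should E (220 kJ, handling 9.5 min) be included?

No

On A and D alone, R = ΣλE/(1+Σλh) = 321/6.14 = 52.28 kJ/min.
E: E/h = 220/9.5 = 23.16 kJ/min.
23.16 < 52.28, so adding E would lower the average — exclude it.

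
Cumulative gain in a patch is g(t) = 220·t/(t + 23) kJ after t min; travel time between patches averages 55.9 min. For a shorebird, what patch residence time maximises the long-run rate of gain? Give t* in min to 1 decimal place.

35.9 min

Maximise g(t)/(T+t): set derivative to zero → g'(t)(T+t) = g(t).
g'(t) = 220·23/(t + 23)². Setting 220·23/(t+23)² = 220t/[(t+23)(55.9+t)] gives 23(55.9+t) = t(t+23), so t² = 23×55.9 = 1286.
t* = √1286 = 35.86 min.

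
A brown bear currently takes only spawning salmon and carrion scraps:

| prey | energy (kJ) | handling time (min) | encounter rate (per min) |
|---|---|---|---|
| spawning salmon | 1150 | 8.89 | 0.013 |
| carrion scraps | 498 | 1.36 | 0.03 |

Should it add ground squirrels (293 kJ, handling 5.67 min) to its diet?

Yes

Intake rate on the current diet: R = (0.013×1150 + 0.03×498) / (1 + 0.013×8.89 + 0.03×1.36) = 29.89/1.156 = 25.85 kJ/min.
ground squirrels: E/h = 293/5.67 = 51.68 kJ/min.
51.68 > 25.85, so adding ground squirrels raises the average — include it.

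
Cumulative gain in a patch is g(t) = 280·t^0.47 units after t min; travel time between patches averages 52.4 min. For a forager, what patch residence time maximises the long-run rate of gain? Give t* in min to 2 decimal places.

46.47 min

By the marginal value theorem, leave when the instantaneous gain rate g'(t) equals the habitat-wide average g(t)/(T + t).
g'(t) = 0.47·280·t^-0.53. Setting 0.47·280·t^-0.53 = 280·t^0.47/(52.4+t) gives 0.47(52.4+t) = t, so 0.53·t = 0.47×52.4.
t* = 0.47×52.4/0.53 = 46.47 min.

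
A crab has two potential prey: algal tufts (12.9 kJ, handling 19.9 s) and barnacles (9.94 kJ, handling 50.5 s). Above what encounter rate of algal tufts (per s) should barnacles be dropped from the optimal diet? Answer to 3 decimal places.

0.022 per s

The zero-one rule: include barnacles iff E₂/h₂ > λE₁/(1+λh₁). Equality gives the switch point.
λE₁h₂ = E₂ + λE₂h₁ ⇒ λ = E₂/(E₁h₂ − E₂h₁) = 9.94/(651.5 − 197.8) = 0.02191 per s.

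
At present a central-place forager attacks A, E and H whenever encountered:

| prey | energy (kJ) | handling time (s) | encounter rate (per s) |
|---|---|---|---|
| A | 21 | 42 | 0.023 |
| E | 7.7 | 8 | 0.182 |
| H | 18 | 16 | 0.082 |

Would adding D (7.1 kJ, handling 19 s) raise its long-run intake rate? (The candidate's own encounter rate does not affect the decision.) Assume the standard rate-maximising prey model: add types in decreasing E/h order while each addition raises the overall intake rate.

Intake rate on the current diet: R = (0.023×21 + 0.182×7.7 + 0.082×18) / (1 + 0.023×42 + 0.182×8 + 0.082×16) = 3.36/4.734 = 0.7098 kJ/s.
Profitability of D: 7.1/19 = 0.3737 kJ/s.
Since 0.3737 < R, time spent handling D is better spent searching.

No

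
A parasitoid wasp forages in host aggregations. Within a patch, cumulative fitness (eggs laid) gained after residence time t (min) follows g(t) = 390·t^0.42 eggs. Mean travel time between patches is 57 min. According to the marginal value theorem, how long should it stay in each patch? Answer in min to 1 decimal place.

41.3 min

By the marginal value theorem, leave when the instantaneous gain rate g'(t) equals the habitat-wide average g(t)/(T + t).
g'(t) = 0.42·390·t^-0.58. Setting 0.42·390·t^-0.58 = 390·t^0.42/(57+t) gives 0.42(57+t) = t, so 0.58·t = 0.42×57.
t* = 0.42×57/0.58 = 41.28 min.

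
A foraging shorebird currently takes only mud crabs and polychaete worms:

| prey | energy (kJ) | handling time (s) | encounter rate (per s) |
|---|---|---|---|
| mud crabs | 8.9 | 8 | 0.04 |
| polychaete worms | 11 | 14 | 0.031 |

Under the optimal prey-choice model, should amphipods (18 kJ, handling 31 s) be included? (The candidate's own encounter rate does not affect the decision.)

On mud crabs and polychaete worms alone, R = ΣλE/(1+Σλh) = 0.697/1.754 = 0.3974 kJ/s.
amphipods: E/h = 18/31 = 0.5806 kJ/s.
Since 0.5806 > R, including amphipods increases the long-run rate.

Yes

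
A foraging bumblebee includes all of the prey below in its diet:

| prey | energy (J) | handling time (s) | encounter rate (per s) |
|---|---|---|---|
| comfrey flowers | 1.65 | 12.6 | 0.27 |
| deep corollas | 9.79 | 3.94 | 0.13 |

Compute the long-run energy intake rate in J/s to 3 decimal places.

R = (0.27×1.65 + 0.13×9.79) / (1 + 0.27×12.6 + 0.13×3.94) = 1.718/4.914 = 0.3496 J/s.

0.350 J/s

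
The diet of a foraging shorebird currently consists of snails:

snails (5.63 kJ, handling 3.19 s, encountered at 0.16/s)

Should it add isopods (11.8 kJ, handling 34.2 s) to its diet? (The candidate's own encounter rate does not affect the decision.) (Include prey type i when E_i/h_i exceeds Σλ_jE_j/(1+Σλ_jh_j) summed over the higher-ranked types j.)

Intake rate on the current diet: R = (0.16×5.63) / (1 + 0.16×3.19) = 0.9008/1.51 = 0.5964 kJ/s.
isopods: E/h = 11.8/34.2 = 0.345 kJ/s.
0.345 < 0.5964, so adding isopods would lower the average — exclude it.

No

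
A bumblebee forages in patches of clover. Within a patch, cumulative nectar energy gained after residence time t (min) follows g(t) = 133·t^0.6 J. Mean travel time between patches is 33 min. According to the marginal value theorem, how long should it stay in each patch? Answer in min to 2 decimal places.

By the marginal value theorem, leave when the instantaneous gain rate g'(t) equals the habitat-wide average g(t)/(T + t).
g'(t) = 0.6·133·t^-0.4. Setting 0.6·133·t^-0.4 = 133·t^0.6/(33+t) gives 0.6(33+t) = t, so 0.40·t = 0.6×33.
t* = 0.6×33/0.40 = 49.5 min.

49.50 min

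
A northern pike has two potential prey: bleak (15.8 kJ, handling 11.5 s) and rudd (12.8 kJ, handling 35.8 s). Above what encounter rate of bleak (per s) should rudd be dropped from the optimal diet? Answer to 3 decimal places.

The zero-one rule: include rudd iff E₂/h₂ > λE₁/(1+λh₁). Equality gives the switch point.
λE₁h₂ = E₂ + λE₂h₁ ⇒ λ = E₂/(E₁h₂ − E₂h₁) = 12.8/(565.6 − 147.2) = 0.03059 per s.

0.031 per s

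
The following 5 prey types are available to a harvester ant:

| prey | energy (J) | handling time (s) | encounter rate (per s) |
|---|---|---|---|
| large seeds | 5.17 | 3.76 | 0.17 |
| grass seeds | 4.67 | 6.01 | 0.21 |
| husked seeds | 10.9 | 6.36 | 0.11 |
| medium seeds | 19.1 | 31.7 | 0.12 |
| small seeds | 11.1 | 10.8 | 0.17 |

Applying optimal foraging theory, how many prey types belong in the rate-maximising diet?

Profitabilities (E/h, J/s): husked seeds 1.71, large seeds 1.38, small seeds 1.03, grass seeds 0.777, medium seeds 0.603. Add prey in this order while the next type's profitability exceeds the intake rate on those already taken.
Rate on top 1: 0.7055. large seeds: 1.38 > 0.7055 → include.
Rate on top 2: 0.8884. small seeds: 1.03 > 0.8884 → include.
Rate on top 3: 0.9497. grass seeds: 0.777 < 0.9497 → exclude; stop.
Optimal diet: husked seeds, large seeds, small seeds — 3 of 5 types.

3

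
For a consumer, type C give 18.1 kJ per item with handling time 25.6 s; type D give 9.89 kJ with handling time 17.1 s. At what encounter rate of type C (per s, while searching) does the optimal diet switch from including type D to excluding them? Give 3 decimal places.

The zero-one rule: include type D iff E₂/h₂ > λE₁/(1+λh₁). Equality gives the switch point.
λE₁h₂ = E₂ + λE₂h₁ ⇒ λ = E₂/(E₁h₂ − E₂h₁) = 9.89/(309.5 − 253.2) = 0.1756 per s.

0.176 per s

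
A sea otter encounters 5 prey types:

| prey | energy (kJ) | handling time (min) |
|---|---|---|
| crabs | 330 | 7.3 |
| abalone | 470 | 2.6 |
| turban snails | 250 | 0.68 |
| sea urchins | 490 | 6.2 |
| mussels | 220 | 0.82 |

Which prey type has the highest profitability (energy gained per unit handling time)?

Profitability E/h (kJ/min): crabs = 330/7.3 = 45.2, abalone = 470/2.6 = 181, turban snails = 250/0.68 = 368, sea urchins = 490/6.2 = 79, mussels = 220/0.82 = 268.
Ranked: turban snails > mussels > abalone > sea urchins > crabs.

turban snails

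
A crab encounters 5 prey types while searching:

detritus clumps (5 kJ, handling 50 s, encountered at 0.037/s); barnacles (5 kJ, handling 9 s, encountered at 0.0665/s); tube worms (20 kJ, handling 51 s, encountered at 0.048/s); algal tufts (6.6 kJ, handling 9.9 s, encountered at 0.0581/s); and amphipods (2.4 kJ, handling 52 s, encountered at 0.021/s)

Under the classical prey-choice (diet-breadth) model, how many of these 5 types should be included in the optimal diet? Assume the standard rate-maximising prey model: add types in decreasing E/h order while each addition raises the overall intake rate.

3

Rank by E/h (kJ/s): algal tufts 0.667, barnacles 0.556, tube worms 0.392, detritus clumps 0.1, amphipods 0.0462. Include each in turn until the next type's E/h falls below the running intake rate.
Rate on top 1: 0.2434. barnacles: 0.556 > 0.2434 → include.
Rate on top 2: 0.3294. tube worms: 0.392 > 0.3294 → include.
Rate on top 3: 0.3626. detritus clumps: 0.1 < 0.3626 → exclude; stop.
Optimal diet: algal tufts, barnacles, tube worms — 3 of 5 types.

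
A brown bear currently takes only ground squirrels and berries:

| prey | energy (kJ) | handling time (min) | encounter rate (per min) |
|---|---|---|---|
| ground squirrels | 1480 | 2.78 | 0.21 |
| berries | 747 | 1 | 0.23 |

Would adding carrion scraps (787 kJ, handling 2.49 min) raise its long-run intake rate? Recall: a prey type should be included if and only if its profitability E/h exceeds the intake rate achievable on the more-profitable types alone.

Yes

Intake rate on the current diet: R = (0.21×1480 + 0.23×747) / (1 + 0.21×2.78 + 0.23×1) = 482.6/1.814 = 266.1 kJ/min.
carrion scraps: E/h = 787/2.49 = 316.1 kJ/min.
316.1 > 266.1, so adding carrion scraps raises the average — include it.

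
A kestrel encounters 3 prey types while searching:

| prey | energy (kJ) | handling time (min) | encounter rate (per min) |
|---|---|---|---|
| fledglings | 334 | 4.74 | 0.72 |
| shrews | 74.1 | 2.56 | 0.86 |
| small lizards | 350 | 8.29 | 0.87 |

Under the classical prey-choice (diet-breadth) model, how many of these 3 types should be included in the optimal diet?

E/h in descending order: fledglings 70.5, small lizards 42.2, shrews 28.9 kJ/min. The optimal diet is the largest prefix of this list for which every included type satisfies E_i/h_i > R on the types above it.
Rate on top 1: 54.5. small lizards: 42.2 < 54.5 → exclude; stop.
Optimal diet: fledglings — 1 of 3 types.

1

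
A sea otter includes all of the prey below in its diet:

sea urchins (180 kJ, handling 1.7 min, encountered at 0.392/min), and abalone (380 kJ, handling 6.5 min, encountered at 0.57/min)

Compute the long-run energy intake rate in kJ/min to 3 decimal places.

R = Σλ_iE_i / (1 + Σλ_ih_i)
Numerator: 0.392×180 + 0.57×380 = 287.2
Denominator: 1 + 0.392×1.7 + 0.57×6.5 = 5.371
R = 287.2/5.371 = 53.46 kJ/min

53.461 kJ/min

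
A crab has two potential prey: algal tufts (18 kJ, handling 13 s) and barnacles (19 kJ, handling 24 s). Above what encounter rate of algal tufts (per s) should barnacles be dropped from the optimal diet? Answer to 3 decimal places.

0.103 per s

At the threshold, the rate on algal tufts alone equals the profitability of barnacles: λ·18/(1 + λ·13) = 19/24 = 0.7917.
Rearranging, λ(18 − 0.7917×13) = 0.7917, so λ = 0.7917/7.708 = 0.1027 per s.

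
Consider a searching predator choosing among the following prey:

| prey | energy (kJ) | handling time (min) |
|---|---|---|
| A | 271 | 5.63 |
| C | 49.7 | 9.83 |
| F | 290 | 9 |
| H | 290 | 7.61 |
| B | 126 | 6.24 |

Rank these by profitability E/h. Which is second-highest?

H

Profitability E/h (kJ/min): A = 271/5.63 = 48.1, C = 49.7/9.83 = 5.06, F = 290/9 = 32.2, H = 290/7.61 = 38.1, B = 126/6.24 = 20.2.
Ranked: A > H > F > B > C.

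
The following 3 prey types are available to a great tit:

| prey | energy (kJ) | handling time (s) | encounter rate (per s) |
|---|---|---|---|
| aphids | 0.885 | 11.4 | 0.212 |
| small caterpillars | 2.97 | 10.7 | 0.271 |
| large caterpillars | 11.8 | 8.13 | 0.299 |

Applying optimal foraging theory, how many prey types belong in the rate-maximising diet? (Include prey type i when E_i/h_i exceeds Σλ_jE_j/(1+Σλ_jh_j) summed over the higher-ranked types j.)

E/h in descending order: large caterpillars 1.45, small caterpillars 0.278, aphids 0.0776 kJ/s. The optimal diet is the largest prefix of this list for which every included type satisfies E_i/h_i > R on the types above it.
Rate on top 1: 1.028. small caterpillars: 0.278 < 1.028 → exclude; stop.
Optimal diet: large caterpillars — 1 of 3 types.

1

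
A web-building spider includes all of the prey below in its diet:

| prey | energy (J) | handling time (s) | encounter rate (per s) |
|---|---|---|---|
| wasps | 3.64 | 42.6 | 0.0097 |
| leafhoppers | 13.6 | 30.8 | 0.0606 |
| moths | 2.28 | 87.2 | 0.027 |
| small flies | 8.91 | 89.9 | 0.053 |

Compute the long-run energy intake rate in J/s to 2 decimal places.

0.13 J/s

R = (0.0097×3.64 + 0.0606×13.6 + 0.027×2.28 + 0.053×8.91) / (1 + 0.0097×42.6 + 0.0606×30.8 + 0.027×87.2 + 0.053×89.9) = 1.393/10.4 = 0.134 J/s.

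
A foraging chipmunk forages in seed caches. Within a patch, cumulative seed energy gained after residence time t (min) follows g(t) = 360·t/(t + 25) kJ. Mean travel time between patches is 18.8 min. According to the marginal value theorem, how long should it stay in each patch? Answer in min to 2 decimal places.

21.68 min

Maximise g(t)/(T+t): set derivative to zero → g'(t)(T+t) = g(t).
g'(t) = 360·25/(t + 25)². Setting 360·25/(t+25)² = 360t/[(t+25)(18.8+t)] gives 25(18.8+t) = t(t+25), so t² = 25×18.8 = 470.
t* = √470 = 21.68 min.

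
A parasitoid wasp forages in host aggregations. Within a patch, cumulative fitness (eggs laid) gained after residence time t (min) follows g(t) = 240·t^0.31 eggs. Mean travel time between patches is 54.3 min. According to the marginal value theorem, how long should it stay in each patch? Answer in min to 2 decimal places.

Maximise g(t)/(T+t): set derivative to zero → g'(t)(T+t) = g(t).
g'(t) = 0.31·240·t^-0.69. Setting 0.31·240·t^-0.69 = 240·t^0.31/(54.3+t) gives 0.31(54.3+t) = t, so 0.69·t = 0.31×54.3.
t* = 0.31×54.3/0.69 = 24.4 min.

24.40 min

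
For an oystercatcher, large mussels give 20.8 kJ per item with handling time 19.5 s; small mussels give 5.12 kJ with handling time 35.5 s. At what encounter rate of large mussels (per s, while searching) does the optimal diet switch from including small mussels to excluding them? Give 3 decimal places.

0.008 per s

The zero-one rule: include small mussels iff E₂/h₂ > λE₁/(1+λh₁). Equality gives the switch point.
λE₁h₂ = E₂ + λE₂h₁ ⇒ λ = E₂/(E₁h₂ − E₂h₁) = 5.12/(738.4 − 99.84) = 0.008018 per s.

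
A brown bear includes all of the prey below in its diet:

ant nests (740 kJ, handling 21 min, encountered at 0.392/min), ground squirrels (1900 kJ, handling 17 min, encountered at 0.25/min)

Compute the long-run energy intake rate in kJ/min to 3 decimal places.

R = (0.392×740 + 0.25×1900) / (1 + 0.392×21 + 0.25×17) = 765.1/13.48 = 56.75 kJ/min.

56.748 kJ/min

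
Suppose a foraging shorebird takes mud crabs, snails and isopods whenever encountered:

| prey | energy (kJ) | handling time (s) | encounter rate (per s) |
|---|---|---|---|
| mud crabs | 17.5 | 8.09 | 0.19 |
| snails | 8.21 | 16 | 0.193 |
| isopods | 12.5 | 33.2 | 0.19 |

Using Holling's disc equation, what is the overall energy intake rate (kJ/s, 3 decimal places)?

Energy encountered per unit search time: 0.19×17.5 + 0.193×8.21 + 0.19×12.5 = 7.285 kJ/s.
Handling time per unit search time: 0.19×8.09 + 0.193×16 + 0.19×33.2 = 10.93.
Rate = 7.285/(1 + 10.93) = 0.6104 kJ/s.

0.610 kJ/s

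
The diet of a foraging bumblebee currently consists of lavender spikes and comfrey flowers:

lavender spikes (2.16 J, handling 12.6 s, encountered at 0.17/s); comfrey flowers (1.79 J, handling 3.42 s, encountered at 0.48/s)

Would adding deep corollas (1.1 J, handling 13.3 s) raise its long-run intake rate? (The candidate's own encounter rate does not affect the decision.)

Current rate: (0.17×2.16 + 0.48×1.79)/(1 + 0.17×12.6 + 0.48×3.42) = 0.2564 J/s.
deep corollas: E/h = 1.1/13.3 = 0.08271 J/s.
0.08271 < 0.2564, so adding deep corollas would lower the average — exclude it.

No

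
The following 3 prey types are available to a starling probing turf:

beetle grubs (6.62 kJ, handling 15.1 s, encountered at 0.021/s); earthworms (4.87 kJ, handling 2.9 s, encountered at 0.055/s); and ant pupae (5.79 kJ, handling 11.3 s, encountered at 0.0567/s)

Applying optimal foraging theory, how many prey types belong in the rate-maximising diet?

Rank by E/h (kJ/s): earthworms 1.68, ant pupae 0.512, beetle grubs 0.438. Include each in turn until the next type's E/h falls below the running intake rate.
Rate on top 1: 0.231. ant pupae: 0.512 > 0.231 → include.
Rate on top 2: 0.3312. beetle grubs: 0.438 > 0.3312 → include.
Optimal diet: earthworms, ant pupae, beetle grubs — 3 of 3 types.

3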